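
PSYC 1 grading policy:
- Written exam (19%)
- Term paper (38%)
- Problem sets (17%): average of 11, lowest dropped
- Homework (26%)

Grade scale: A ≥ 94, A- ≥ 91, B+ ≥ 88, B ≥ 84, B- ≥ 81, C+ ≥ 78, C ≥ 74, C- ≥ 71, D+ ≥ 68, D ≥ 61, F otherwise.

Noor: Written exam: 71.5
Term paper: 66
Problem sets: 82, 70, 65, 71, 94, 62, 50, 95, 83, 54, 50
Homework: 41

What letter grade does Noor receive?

D

Problem sets: drop 50 → average of remaining 10 = 726/10 = 72.6
Weighted total:
  Written exam 71.5 × 0.19 = 13.585
  Term paper 66 × 0.38 = 25.08
  Problem sets 72.6 × 0.17 = 12.342
  Homework 41 × 0.26 = 10.66
Sum = 61.667
61.667 is ≥ 61 and < 68 → D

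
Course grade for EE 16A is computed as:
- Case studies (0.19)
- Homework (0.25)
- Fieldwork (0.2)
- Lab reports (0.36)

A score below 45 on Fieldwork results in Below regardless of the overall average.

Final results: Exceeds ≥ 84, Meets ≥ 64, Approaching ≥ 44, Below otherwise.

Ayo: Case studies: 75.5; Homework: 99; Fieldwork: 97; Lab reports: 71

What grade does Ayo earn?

Fieldwork score 97 ≥ 45: minimum met.
Weighted total:
  Case studies 75.5 × 0.19 = 14.345
  Homework 99 × 0.25 = 24.75
  Fieldwork 97 × 0.2 = 19.4
  Lab reports 71 × 0.36 = 25.56
Sum = 84.055
84.055 ≥ 84 → Exceeds

Exceeds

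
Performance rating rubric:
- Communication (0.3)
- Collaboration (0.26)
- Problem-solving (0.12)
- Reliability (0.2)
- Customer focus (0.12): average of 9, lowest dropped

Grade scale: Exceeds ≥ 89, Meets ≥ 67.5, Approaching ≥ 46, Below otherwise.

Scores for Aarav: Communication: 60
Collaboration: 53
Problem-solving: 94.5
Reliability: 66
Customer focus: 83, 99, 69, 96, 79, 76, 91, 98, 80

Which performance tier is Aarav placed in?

Customer focus: drop 69 → average of remaining 8 = 702/8 = 87.75
Weighted total:
  Communication 60 × 0.3 = 18
  Collaboration 53 × 0.26 = 13.78
  Problem-solving 94.5 × 0.12 = 11.34
  Reliability 66 × 0.2 = 13.2
  Customer focus 87.75 × 0.12 = 10.53
Sum = 66.85
66.85 is ≥ 46 and < 67.5 → Approaching

Approaching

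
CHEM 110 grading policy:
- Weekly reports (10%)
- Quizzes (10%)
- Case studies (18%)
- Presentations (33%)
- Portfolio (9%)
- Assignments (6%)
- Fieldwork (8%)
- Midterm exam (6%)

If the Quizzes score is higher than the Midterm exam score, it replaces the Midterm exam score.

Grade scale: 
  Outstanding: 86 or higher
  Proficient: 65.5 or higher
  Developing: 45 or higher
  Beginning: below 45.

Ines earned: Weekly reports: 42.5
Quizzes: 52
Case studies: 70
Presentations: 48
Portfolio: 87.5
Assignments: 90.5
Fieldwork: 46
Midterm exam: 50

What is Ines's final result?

Developing

Quizzes (52) > Midterm exam (50), so Midterm exam counts as 52.
Weighted total:
  Weekly reports 42.5 × 0.1 = 4.25
  Quizzes 52 × 0.1 = 5.2
  Case studies 70 × 0.18 = 12.6
  Presentations 48 × 0.33 = 15.84
  Portfolio 87.5 × 0.09 = 7.875
  Assignments 90.5 × 0.06 = 5.43
  Fieldwork 46 × 0.08 = 3.68
  Midterm exam 52 × 0.06 = 3.12
Sum = 57.995
57.995 is ≥ 45 and < 65.5 → Developing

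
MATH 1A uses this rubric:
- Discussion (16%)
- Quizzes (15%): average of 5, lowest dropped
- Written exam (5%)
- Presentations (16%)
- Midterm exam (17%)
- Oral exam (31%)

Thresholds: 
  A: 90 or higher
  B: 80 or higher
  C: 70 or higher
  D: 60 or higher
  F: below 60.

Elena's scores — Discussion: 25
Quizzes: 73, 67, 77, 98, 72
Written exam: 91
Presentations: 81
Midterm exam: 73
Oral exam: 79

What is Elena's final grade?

C

Quizzes: drop 67 → average of remaining 4 = 320/4 = 80
Weighted total:
  Discussion 25 × 0.16 = 4
  Quizzes 80 × 0.15 = 12
  Written exam 91 × 0.05 = 4.55
  Presentations 81 × 0.16 = 12.96
  Midterm exam 73 × 0.17 = 12.41
  Oral exam 79 × 0.31 = 24.49
Sum = 70.41
70.41 is ≥ 70 and < 80 → C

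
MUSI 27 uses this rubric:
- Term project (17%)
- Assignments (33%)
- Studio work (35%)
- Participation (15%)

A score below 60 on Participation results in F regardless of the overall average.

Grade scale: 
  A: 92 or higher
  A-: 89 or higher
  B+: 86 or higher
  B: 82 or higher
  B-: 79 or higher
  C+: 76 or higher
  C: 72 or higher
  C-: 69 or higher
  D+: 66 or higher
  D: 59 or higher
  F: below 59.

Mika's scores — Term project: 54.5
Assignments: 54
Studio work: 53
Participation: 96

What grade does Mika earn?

Participation score 96 ≥ 60: minimum met.
Weighted total:
  Term project 54.5 × 0.17 = 9.265
  Assignments 54 × 0.33 = 17.82
  Studio work 53 × 0.35 = 18.55
  Participation 96 × 0.15 = 14.4
Sum = 60.035
60.035 is ≥ 59 and < 66 → D

D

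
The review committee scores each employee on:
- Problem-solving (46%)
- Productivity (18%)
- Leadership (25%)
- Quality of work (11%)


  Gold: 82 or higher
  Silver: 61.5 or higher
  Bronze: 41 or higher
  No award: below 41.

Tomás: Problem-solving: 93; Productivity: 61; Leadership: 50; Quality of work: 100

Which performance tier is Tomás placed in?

Silver

Weighted total:
  Problem-solving 93 × 0.46 = 42.78
  Productivity 61 × 0.18 = 10.98
  Leadership 50 × 0.25 = 12.5
  Quality of work 100 × 0.11 = 11
Sum = 77.26
77.26 is ≥ 61.5 and < 82 → Silver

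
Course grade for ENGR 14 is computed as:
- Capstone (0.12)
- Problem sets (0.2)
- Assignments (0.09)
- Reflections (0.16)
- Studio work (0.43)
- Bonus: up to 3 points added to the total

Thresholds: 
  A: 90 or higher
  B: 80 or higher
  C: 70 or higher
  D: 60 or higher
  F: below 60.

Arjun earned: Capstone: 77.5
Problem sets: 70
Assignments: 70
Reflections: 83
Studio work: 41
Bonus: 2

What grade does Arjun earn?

D

Weighted total:
  Capstone 77.5 × 0.12 = 9.3
  Problem sets 70 × 0.2 = 14
  Assignments 70 × 0.09 = 6.3
  Reflections 83 × 0.16 = 13.28
  Studio work 41 × 0.43 = 17.63
Sum = 60.51
Bonus: 60.51 + 2 = 62.51
62.51 is ≥ 60 and < 70 → D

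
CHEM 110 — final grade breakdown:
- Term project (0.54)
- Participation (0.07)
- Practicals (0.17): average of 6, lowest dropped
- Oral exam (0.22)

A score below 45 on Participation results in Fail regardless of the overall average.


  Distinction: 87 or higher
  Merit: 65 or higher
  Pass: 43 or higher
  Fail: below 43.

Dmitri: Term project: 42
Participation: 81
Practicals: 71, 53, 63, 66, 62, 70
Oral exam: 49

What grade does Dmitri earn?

Pass

Practicals: drop 53 → average of remaining 5 = 332/5 = 66.4
Participation score 81 ≥ 45: minimum met.
Weighted total:
  Term project 42 × 0.54 = 22.68
  Participation 81 × 0.07 = 5.67
  Practicals 66.4 × 0.17 = 11.288
  Oral exam 49 × 0.22 = 10.78
Sum = 50.418
50.418 is ≥ 43 and < 65 → Pass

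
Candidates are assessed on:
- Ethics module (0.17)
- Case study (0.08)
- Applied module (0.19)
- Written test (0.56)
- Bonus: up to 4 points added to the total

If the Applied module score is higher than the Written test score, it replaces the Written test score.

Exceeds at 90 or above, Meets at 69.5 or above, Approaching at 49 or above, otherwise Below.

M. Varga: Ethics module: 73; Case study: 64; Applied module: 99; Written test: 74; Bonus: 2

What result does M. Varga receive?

Exceeds

Applied module (99) > Written test (74), so Written test counts as 99.
Weighted total:
  Ethics module 73 × 0.17 = 12.41
  Case study 64 × 0.08 = 5.12
  Applied module 99 × 0.19 = 18.81
  Written test 99 × 0.56 = 55.44
Sum = 91.78
Bonus: 91.78 + 2 = 93.78
93.78 ≥ 90 → Exceeds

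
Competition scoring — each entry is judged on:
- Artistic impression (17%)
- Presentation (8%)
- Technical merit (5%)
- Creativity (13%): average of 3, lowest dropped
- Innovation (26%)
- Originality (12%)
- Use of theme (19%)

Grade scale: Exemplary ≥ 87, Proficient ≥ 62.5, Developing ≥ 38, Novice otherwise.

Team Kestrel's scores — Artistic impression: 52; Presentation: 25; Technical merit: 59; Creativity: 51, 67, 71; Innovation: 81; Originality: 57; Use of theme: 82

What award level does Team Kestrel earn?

Creativity: drop 51 → average of remaining 2 = 138/2 = 69
Weighted total:
  Artistic impression 52 × 0.17 = 8.84
  Presentation 25 × 0.08 = 2
  Technical merit 59 × 0.05 = 2.95
  Creativity 69 × 0.13 = 8.97
  Innovation 81 × 0.26 = 21.06
  Originality 57 × 0.12 = 6.84
  Use of theme 82 × 0.19 = 15.58
Sum = 66.24
66.24 is ≥ 62.5 and < 87 → Proficient

Proficient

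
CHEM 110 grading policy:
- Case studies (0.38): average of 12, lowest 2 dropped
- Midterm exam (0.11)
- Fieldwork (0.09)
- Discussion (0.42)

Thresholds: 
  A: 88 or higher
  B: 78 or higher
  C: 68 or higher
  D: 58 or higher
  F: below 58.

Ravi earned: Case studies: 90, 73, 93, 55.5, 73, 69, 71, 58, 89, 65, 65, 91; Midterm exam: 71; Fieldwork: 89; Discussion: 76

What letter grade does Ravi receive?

Case studies: drop 55.5, 58 → average of remaining 10 = 779/10 = 77.9
Weighted total:
  Case studies 77.9 × 0.38 = 29.602
  Midterm exam 71 × 0.11 = 7.81
  Fieldwork 89 × 0.09 = 8.01
  Discussion 76 × 0.42 = 31.92
Sum = 77.342
77.342 is ≥ 68 and < 78 → C

C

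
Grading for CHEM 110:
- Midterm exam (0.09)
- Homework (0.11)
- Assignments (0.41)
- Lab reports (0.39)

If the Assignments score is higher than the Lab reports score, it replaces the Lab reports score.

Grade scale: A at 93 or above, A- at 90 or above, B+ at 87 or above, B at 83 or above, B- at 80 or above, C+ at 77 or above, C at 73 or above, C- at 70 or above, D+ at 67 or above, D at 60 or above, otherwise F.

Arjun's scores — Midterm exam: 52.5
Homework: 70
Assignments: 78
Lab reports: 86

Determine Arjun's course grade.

C+

Assignments (78) ≤ Lab reports (86), so Lab reports stays at 86.
Weighted total:
  Midterm exam 52.5 × 0.09 = 4.725
  Homework 70 × 0.11 = 7.7
  Assignments 78 × 0.41 = 31.98
  Lab reports 86 × 0.39 = 33.54
Sum = 77.945
77.945 is ≥ 77 and < 80 → C+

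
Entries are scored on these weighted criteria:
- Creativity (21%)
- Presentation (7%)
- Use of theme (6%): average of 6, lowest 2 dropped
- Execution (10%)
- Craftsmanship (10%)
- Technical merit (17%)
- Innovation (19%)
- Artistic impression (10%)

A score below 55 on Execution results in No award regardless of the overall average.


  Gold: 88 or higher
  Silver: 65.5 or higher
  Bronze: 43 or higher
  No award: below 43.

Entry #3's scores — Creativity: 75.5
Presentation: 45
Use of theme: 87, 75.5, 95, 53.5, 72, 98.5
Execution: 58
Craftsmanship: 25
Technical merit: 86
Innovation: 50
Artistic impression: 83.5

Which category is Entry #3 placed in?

Bronze

Use of theme: drop 53.5, 72 → average of remaining 4 = 356/4 = 89
Execution score 58 ≥ 55: minimum met.
Weighted total:
  Creativity 75.5 × 0.21 = 15.855
  Presentation 45 × 0.07 = 3.15
  Use of theme 89 × 0.06 = 5.34
  Execution 58 × 0.1 = 5.8
  Craftsmanship 25 × 0.1 = 2.5
  Technical merit 86 × 0.17 = 14.62
  Innovation 50 × 0.19 = 9.5
  Artistic impression 83.5 × 0.1 = 8.35
Sum = 65.115
65.115 is ≥ 43 and < 65.5 → Bronze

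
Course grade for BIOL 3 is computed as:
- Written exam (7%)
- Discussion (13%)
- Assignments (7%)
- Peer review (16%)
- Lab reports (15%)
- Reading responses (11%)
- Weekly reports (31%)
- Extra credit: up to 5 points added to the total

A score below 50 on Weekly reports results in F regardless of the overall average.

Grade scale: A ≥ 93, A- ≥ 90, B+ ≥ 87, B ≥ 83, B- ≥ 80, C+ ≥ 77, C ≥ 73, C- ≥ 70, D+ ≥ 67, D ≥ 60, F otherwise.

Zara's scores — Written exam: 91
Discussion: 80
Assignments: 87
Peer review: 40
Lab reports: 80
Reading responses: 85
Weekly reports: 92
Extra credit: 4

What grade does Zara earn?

B

Weekly reports score 92 ≥ 50: minimum met.
Weighted total:
  Written exam 91 × 0.07 = 6.37
  Discussion 80 × 0.13 = 10.4
  Assignments 87 × 0.07 = 6.09
  Peer review 40 × 0.16 = 6.4
  Lab reports 80 × 0.15 = 12
  Reading responses 85 × 0.11 = 9.35
  Weekly reports 92 × 0.31 = 28.52
Sum = 79.13
Extra credit: 79.13 + 4 = 83.13
83.13 is ≥ 83 and < 87 → B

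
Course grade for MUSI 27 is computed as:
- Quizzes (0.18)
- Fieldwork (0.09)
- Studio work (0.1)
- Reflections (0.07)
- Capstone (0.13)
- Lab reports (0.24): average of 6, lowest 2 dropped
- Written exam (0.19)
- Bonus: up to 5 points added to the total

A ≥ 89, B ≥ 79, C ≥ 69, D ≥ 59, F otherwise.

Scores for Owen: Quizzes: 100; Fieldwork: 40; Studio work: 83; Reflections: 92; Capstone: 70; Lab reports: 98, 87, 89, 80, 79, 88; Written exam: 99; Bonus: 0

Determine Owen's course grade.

B

Lab reports: drop 79, 80 → average of remaining 4 = 362/4 = 90.5
Weighted total:
  Quizzes 100 × 0.18 = 18
  Fieldwork 40 × 0.09 = 3.6
  Studio work 83 × 0.1 = 8.3
  Reflections 92 × 0.07 = 6.44
  Capstone 70 × 0.13 = 9.1
  Lab reports 90.5 × 0.24 = 21.72
  Written exam 99 × 0.19 = 18.81
Sum = 85.97
Bonus: 85.97 + 0 = 85.97
85.97 is ≥ 79 and < 89 → B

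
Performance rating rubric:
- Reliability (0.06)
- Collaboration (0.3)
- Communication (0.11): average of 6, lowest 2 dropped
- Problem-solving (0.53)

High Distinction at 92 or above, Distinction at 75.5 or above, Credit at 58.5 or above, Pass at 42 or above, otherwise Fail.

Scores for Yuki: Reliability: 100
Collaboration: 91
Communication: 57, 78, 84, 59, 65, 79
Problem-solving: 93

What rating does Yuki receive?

Communication: drop 57, 59 → average of remaining 4 = 306/4 = 76.5
Weighted total:
  Reliability 100 × 0.06 = 6
  Collaboration 91 × 0.3 = 27.3
  Communication 76.5 × 0.11 = 8.415
  Problem-solving 93 × 0.53 = 49.29
Sum = 91.005
91.005 is ≥ 75.5 and < 92 → Distinction

Distinction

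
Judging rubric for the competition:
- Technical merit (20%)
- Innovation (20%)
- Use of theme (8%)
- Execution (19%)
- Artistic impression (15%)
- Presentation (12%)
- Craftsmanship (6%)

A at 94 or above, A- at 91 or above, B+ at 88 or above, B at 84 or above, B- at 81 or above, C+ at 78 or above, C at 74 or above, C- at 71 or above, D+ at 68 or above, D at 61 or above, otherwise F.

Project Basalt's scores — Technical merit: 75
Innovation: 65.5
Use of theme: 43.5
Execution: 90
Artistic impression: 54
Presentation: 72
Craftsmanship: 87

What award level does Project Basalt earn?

D+

Weighted total:
  Technical merit 75 × 0.2 = 15
  Innovation 65.5 × 0.2 = 13.1
  Use of theme 43.5 × 0.08 = 3.48
  Execution 90 × 0.19 = 17.1
  Artistic impression 54 × 0.15 = 8.1
  Presentation 72 × 0.12 = 8.64
  Craftsmanship 87 × 0.06 = 5.22
Sum = 70.64
70.64 is ≥ 68 and < 71 → D+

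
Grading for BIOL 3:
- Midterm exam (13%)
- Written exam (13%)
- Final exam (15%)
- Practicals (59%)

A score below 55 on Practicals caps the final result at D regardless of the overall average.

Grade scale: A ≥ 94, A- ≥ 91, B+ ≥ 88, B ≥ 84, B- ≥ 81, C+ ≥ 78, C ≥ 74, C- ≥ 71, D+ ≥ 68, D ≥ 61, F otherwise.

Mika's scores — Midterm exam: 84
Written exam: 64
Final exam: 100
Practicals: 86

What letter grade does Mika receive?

B

Practicals score 86 ≥ 55: minimum met.
Weighted total:
  Midterm exam 84 × 0.13 = 10.92
  Written exam 64 × 0.13 = 8.32
  Final exam 100 × 0.15 = 15
  Practicals 86 × 0.59 = 50.74
Sum = 84.98
84.98 is ≥ 84 and < 88 → B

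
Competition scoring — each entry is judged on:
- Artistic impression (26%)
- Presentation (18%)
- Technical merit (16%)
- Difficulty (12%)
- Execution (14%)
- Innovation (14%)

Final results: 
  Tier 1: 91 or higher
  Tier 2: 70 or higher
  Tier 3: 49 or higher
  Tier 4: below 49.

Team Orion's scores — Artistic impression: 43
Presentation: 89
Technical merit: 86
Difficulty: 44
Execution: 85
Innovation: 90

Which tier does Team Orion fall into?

Tier 2

Weighted total:
  Artistic impression 43 × 0.26 = 11.18
  Presentation 89 × 0.18 = 16.02
  Technical merit 86 × 0.16 = 13.76
  Difficulty 44 × 0.12 = 5.28
  Execution 85 × 0.14 = 11.9
  Innovation 90 × 0.14 = 12.6
Sum = 70.74
70.74 is ≥ 70 and < 91 → Tier 2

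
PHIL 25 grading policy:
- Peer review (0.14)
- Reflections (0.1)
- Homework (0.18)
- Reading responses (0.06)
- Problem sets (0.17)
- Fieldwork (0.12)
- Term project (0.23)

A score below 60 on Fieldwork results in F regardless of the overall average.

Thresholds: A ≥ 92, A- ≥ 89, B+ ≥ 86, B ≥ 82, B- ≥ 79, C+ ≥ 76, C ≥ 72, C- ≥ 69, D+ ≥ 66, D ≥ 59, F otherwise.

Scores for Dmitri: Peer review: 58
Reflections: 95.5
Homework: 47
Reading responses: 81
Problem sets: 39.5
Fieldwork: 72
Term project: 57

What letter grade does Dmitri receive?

Fieldwork score 72 ≥ 60: minimum met.
Weighted total:
  Peer review 58 × 0.14 = 8.12
  Reflections 95.5 × 0.1 = 9.55
  Homework 47 × 0.18 = 8.46
  Reading responses 81 × 0.06 = 4.86
  Problem sets 39.5 × 0.17 = 6.715
  Fieldwork 72 × 0.12 = 8.64
  Term project 57 × 0.23 = 13.11
Sum = 59.455
59.455 is ≥ 59 and < 66 → D

D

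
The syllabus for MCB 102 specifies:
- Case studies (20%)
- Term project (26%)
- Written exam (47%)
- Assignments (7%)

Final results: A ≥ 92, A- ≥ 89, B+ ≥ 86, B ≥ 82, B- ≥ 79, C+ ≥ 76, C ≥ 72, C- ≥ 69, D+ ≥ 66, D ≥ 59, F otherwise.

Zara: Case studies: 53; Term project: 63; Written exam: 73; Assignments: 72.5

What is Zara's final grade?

D+

Weighted total:
  Case studies 53 × 0.2 = 10.6
  Term project 63 × 0.26 = 16.38
  Written exam 73 × 0.47 = 34.31
  Assignments 72.5 × 0.07 = 5.075
Sum = 66.365
66.365 is ≥ 66 and < 69 → D+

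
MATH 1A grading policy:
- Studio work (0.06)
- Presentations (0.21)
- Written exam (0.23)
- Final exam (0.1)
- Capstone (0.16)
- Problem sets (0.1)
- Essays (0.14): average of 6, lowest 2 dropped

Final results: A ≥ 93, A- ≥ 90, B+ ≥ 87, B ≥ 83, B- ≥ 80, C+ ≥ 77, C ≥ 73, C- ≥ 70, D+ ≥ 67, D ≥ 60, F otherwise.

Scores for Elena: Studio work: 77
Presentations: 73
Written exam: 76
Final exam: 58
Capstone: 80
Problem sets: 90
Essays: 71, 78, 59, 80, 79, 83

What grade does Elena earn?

Essays: drop 59, 71 → average of remaining 4 = 320/4 = 80
Weighted total:
  Studio work 77 × 0.06 = 4.62
  Presentations 73 × 0.21 = 15.33
  Written exam 76 × 0.23 = 17.48
  Final exam 58 × 0.1 = 5.8
  Capstone 80 × 0.16 = 12.8
  Problem sets 90 × 0.1 = 9
  Essays 80 × 0.14 = 11.2
Sum = 76.23
76.23 is ≥ 73 and < 77 → C

C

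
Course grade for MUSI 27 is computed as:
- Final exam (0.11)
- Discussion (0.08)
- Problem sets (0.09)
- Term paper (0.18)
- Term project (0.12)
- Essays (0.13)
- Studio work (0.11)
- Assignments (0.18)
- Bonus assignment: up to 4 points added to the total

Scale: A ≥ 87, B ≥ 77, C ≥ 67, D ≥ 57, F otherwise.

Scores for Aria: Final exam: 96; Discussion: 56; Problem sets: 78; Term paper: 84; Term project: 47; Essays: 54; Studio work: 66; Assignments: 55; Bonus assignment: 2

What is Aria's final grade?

Weighted total:
  Final exam 96 × 0.11 = 10.56
  Discussion 56 × 0.08 = 4.48
  Problem sets 78 × 0.09 = 7.02
  Term paper 84 × 0.18 = 15.12
  Term project 47 × 0.12 = 5.64
  Essays 54 × 0.13 = 7.02
  Studio work 66 × 0.11 = 7.26
  Assignments 55 × 0.18 = 9.9
Sum = 67
Bonus assignment: 67 + 2 = 69
69 is ≥ 67 and < 77 → C

C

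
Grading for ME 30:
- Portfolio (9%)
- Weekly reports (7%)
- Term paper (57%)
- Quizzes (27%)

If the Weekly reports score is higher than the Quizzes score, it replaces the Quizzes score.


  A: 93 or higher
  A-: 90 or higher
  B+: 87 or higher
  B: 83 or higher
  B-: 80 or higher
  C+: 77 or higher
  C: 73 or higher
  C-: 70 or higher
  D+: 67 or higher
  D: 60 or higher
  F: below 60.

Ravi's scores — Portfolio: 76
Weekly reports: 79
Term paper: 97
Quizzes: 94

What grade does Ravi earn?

Weekly reports (79) ≤ Quizzes (94), so Quizzes stays at 94.
Weighted total:
  Portfolio 76 × 0.09 = 6.84
  Weekly reports 79 × 0.07 = 5.53
  Term paper 97 × 0.57 = 55.29
  Quizzes 94 × 0.27 = 25.38
Sum = 93.04
93.04 ≥ 93 → A

A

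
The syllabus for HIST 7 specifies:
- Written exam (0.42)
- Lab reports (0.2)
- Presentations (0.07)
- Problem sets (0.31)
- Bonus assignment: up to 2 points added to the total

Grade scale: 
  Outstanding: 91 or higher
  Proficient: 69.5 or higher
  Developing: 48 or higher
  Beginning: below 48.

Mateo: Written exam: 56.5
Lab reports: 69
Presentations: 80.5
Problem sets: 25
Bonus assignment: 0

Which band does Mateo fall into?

Weighted total:
  Written exam 56.5 × 0.42 = 23.73
  Lab reports 69 × 0.2 = 13.8
  Presentations 80.5 × 0.07 = 5.635
  Problem sets 25 × 0.31 = 7.75
Sum = 50.915
Bonus assignment: 50.915 + 0 = 50.915
50.915 is ≥ 48 and < 69.5 → Developing

Developing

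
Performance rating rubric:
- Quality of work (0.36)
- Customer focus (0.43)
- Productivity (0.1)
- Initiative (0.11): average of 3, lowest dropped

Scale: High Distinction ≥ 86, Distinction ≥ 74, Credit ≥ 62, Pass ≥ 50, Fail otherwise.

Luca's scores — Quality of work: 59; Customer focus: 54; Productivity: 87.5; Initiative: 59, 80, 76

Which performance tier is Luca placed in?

Pass

Initiative: drop 59 → average of remaining 2 = 156/2 = 78
Weighted total:
  Quality of work 59 × 0.36 = 21.24
  Customer focus 54 × 0.43 = 23.22
  Productivity 87.5 × 0.1 = 8.75
  Initiative 78 × 0.11 = 8.58
Sum = 61.79
61.79 is ≥ 50 and < 62 → Pass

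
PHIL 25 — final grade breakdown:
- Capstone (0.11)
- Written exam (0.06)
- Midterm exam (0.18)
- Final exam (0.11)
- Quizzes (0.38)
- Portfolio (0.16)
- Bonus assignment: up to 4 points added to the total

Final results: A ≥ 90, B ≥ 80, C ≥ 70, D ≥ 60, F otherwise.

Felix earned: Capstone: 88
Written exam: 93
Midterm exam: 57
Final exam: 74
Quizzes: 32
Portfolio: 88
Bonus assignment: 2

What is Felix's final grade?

Weighted total:
  Capstone 88 × 0.11 = 9.68
  Written exam 93 × 0.06 = 5.58
  Midterm exam 57 × 0.18 = 10.26
  Final exam 74 × 0.11 = 8.14
  Quizzes 32 × 0.38 = 12.16
  Portfolio 88 × 0.16 = 14.08
Sum = 59.9
Bonus assignment: 59.9 + 2 = 61.9
61.9 is ≥ 60 and < 70 → D

D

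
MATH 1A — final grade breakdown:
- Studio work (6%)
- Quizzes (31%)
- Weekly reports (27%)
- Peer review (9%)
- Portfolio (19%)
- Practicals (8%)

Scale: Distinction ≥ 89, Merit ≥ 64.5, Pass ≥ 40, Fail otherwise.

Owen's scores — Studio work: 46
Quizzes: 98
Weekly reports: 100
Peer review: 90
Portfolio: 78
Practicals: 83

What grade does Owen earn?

Weighted total:
  Studio work 46 × 0.06 = 2.76
  Quizzes 98 × 0.31 = 30.38
  Weekly reports 100 × 0.27 = 27
  Peer review 90 × 0.09 = 8.1
  Portfolio 78 × 0.19 = 14.82
  Practicals 83 × 0.08 = 6.64
Sum = 89.7
89.7 ≥ 89 → Distinction

Distinction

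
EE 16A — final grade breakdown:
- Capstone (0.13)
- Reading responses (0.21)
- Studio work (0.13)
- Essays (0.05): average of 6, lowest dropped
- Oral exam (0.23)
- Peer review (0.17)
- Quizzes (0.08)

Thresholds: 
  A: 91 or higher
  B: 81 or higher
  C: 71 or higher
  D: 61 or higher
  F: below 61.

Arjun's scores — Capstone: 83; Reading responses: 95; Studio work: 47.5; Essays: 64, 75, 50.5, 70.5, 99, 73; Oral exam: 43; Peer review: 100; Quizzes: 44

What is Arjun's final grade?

C

Essays: drop 50.5 → average of remaining 5 = 381.5/5 = 76.3
Weighted total:
  Capstone 83 × 0.13 = 10.79
  Reading responses 95 × 0.21 = 19.95
  Studio work 47.5 × 0.13 = 6.175
  Essays 76.3 × 0.05 = 3.815
  Oral exam 43 × 0.23 = 9.89
  Peer review 100 × 0.17 = 17
  Quizzes 44 × 0.08 = 3.52
Sum = 71.14
71.14 is ≥ 71 and < 81 → C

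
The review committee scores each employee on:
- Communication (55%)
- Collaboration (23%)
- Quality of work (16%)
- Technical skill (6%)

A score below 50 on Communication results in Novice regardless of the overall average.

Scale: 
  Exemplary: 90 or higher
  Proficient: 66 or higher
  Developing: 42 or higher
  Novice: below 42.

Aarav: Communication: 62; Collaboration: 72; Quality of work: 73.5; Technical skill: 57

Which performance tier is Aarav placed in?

Communication score 62 ≥ 50: minimum met.
Weighted total:
  Communication 62 × 0.55 = 34.1
  Collaboration 72 × 0.23 = 16.56
  Quality of work 73.5 × 0.16 = 11.76
  Technical skill 57 × 0.06 = 3.42
Sum = 65.84
65.84 is ≥ 42 and < 66 → Developing

Developing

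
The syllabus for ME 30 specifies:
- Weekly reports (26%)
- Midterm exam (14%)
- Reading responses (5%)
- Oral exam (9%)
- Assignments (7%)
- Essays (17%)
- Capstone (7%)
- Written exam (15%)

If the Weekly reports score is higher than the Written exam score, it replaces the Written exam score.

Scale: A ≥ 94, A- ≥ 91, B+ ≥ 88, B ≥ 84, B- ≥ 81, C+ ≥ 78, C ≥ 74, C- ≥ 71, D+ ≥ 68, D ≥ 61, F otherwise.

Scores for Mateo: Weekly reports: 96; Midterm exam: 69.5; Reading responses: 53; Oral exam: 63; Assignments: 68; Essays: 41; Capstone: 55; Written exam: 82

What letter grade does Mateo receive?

C-

Weekly reports (96) > Written exam (82), so Written exam counts as 96.
Weighted total:
  Weekly reports 96 × 0.26 = 24.96
  Midterm exam 69.5 × 0.14 = 9.73
  Reading responses 53 × 0.05 = 2.65
  Oral exam 63 × 0.09 = 5.67
  Assignments 68 × 0.07 = 4.76
  Essays 41 × 0.17 = 6.97
  Capstone 55 × 0.07 = 3.85
  Written exam 96 × 0.15 = 14.4
Sum = 72.99
72.99 is ≥ 71 and < 74 → C-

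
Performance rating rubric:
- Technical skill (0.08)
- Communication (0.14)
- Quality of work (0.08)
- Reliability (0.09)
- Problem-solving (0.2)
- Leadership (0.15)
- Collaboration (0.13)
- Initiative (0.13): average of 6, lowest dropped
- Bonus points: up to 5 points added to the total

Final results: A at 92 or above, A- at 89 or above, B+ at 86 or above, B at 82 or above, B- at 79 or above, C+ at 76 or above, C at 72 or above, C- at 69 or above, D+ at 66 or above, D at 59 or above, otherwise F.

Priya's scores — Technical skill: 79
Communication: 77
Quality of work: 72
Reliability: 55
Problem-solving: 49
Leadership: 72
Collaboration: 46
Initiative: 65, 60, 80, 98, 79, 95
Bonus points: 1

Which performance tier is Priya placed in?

D+

Initiative: drop 60 → average of remaining 5 = 417/5 = 83.4
Weighted total:
  Technical skill 79 × 0.08 = 6.32
  Communication 77 × 0.14 = 10.78
  Quality of work 72 × 0.08 = 5.76
  Reliability 55 × 0.09 = 4.95
  Problem-solving 49 × 0.2 = 9.8
  Leadership 72 × 0.15 = 10.8
  Collaboration 46 × 0.13 = 5.98
  Initiative 83.4 × 0.13 = 10.842
Sum = 65.232
Bonus points: 65.232 + 1 = 66.232
66.232 is ≥ 66 and < 69 → D+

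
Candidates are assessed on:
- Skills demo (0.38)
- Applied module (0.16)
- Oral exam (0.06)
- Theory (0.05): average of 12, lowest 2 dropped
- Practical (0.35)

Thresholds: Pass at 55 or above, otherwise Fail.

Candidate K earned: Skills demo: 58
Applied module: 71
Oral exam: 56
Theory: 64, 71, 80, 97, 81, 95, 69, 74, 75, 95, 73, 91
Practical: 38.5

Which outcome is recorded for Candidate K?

Fail

Theory: drop 64, 69 → average of remaining 10 = 832/10 = 83.2
Weighted total:
  Skills demo 58 × 0.38 = 22.04
  Applied module 71 × 0.16 = 11.36
  Oral exam 56 × 0.06 = 3.36
  Theory 83.2 × 0.05 = 4.16
  Practical 38.5 × 0.35 = 13.475
Sum = 54.395
54.395 < 55 → Fail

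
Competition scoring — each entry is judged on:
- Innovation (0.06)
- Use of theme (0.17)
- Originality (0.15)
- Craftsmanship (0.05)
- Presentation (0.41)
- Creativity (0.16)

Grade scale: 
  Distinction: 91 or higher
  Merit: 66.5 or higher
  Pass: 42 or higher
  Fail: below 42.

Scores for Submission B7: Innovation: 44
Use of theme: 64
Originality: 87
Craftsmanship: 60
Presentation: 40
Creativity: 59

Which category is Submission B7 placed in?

Pass

Weighted total:
  Innovation 44 × 0.06 = 2.64
  Use of theme 64 × 0.17 = 10.88
  Originality 87 × 0.15 = 13.05
  Craftsmanship 60 × 0.05 = 3
  Presentation 40 × 0.41 = 16.4
  Creativity 59 × 0.16 = 9.44
Sum = 55.41
55.41 is ≥ 42 and < 66.5 → Pass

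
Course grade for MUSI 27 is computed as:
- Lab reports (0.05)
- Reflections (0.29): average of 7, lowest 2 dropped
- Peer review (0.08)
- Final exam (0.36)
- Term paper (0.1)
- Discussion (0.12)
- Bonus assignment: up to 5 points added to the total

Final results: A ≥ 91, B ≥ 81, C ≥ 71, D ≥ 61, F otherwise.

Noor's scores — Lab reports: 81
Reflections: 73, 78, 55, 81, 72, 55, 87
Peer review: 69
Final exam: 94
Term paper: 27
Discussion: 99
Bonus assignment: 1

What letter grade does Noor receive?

B

Reflections: drop 55, 55 → average of remaining 5 = 391/5 = 78.2
Weighted total:
  Lab reports 81 × 0.05 = 4.05
  Reflections 78.2 × 0.29 = 22.678
  Peer review 69 × 0.08 = 5.52
  Final exam 94 × 0.36 = 33.84
  Term paper 27 × 0.1 = 2.7
  Discussion 99 × 0.12 = 11.88
Sum = 80.668
Bonus assignment: 80.668 + 1 = 81.668
81.668 is ≥ 81 and < 91 → B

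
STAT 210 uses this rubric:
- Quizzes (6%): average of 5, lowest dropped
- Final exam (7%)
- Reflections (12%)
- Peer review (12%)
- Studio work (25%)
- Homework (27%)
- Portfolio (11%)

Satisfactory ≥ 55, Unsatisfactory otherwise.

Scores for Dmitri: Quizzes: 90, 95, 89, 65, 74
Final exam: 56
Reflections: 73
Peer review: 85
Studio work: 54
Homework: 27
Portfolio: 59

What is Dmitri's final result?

Satisfactory

Quizzes: drop 65 → average of remaining 4 = 348/4 = 87
Weighted total:
  Quizzes 87 × 0.06 = 5.22
  Final exam 56 × 0.07 = 3.92
  Reflections 73 × 0.12 = 8.76
  Peer review 85 × 0.12 = 10.2
  Studio work 54 × 0.25 = 13.5
  Homework 27 × 0.27 = 7.29
  Portfolio 59 × 0.11 = 6.49
Sum = 55.38
55.38 ≥ 55 → Satisfactory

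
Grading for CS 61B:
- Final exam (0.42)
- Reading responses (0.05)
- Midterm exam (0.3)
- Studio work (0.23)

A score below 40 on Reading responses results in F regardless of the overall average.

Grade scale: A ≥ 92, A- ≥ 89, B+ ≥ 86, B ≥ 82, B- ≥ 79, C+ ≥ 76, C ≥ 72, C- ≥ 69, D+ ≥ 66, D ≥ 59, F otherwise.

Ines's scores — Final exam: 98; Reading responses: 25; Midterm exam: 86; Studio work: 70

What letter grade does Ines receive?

F

Reading responses score 25 < 40: minimum not met.
Weighted total:
  Final exam 98 × 0.42 = 41.16
  Reading responses 25 × 0.05 = 1.25
  Midterm exam 86 × 0.3 = 25.8
  Studio work 70 × 0.23 = 16.1
Sum = 84.31
Because the Reading responses minimum was not met, the result is F.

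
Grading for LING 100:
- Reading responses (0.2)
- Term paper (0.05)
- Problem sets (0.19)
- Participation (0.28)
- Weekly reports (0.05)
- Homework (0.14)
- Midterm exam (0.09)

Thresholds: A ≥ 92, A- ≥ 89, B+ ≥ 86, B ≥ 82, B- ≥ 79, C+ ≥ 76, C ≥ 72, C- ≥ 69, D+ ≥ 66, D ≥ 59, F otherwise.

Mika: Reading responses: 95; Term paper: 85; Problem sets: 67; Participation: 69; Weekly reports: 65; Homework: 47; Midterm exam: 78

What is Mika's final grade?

C

Weighted total:
  Reading responses 95 × 0.2 = 19
  Term paper 85 × 0.05 = 4.25
  Problem sets 67 × 0.19 = 12.73
  Participation 69 × 0.28 = 19.32
  Weekly reports 65 × 0.05 = 3.25
  Homework 47 × 0.14 = 6.58
  Midterm exam 78 × 0.09 = 7.02
Sum = 72.15
72.15 is ≥ 72 and < 76 → C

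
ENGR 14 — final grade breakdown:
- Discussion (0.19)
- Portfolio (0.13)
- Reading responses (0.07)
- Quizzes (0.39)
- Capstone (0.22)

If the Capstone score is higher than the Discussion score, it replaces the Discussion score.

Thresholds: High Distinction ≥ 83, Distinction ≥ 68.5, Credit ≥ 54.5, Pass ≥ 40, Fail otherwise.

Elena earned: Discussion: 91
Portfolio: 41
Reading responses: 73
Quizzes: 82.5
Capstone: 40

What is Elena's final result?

Capstone (40) ≤ Discussion (91), so Discussion stays at 91.
Weighted total:
  Discussion 91 × 0.19 = 17.29
  Portfolio 41 × 0.13 = 5.33
  Reading responses 73 × 0.07 = 5.11
  Quizzes 82.5 × 0.39 = 32.175
  Capstone 40 × 0.22 = 8.8
Sum = 68.705
68.705 is ≥ 68.5 and < 83 → Distinction

Distinction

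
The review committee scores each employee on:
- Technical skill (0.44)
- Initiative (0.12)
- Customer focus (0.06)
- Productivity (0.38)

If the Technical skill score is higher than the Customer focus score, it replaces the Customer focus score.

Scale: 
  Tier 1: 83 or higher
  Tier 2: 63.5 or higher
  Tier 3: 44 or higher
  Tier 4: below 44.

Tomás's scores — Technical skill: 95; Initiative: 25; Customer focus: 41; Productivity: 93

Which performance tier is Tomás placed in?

Tier 1

Technical skill (95) > Customer focus (41), so Customer focus counts as 95.
Weighted total:
  Technical skill 95 × 0.44 = 41.8
  Initiative 25 × 0.12 = 3
  Customer focus 95 × 0.06 = 5.7
  Productivity 93 × 0.38 = 35.34
Sum = 85.84
85.84 ≥ 83 → Tier 1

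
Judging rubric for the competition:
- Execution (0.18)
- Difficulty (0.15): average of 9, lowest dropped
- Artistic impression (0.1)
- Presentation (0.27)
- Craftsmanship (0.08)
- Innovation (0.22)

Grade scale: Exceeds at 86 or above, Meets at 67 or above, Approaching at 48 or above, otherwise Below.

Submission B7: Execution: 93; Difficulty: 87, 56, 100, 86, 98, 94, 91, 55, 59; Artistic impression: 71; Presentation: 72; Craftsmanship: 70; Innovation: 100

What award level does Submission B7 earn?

Meets

Difficulty: drop 55 → average of remaining 8 = 671/8 = 83.875
Weighted total:
  Execution 93 × 0.18 = 16.74
  Difficulty 83.875 × 0.15 = 12.58125
  Artistic impression 71 × 0.1 = 7.1
  Presentation 72 × 0.27 = 19.44
  Craftsmanship 70 × 0.08 = 5.6
  Innovation 100 × 0.22 = 22
Sum = 83.46125
83.46125 is ≥ 67 and < 86 → Meets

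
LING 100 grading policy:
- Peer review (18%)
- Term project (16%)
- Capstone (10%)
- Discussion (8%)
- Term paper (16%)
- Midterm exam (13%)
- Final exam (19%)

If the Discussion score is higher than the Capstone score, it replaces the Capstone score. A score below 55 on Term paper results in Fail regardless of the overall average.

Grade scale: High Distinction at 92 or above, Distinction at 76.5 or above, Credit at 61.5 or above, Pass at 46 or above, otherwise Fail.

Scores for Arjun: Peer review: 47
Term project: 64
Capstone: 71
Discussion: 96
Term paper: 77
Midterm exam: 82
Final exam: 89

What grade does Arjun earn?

Credit

Discussion (96) > Capstone (71), so Capstone counts as 96.
Term paper score 77 ≥ 55: minimum met.
Weighted total:
  Peer review 47 × 0.18 = 8.46
  Term project 64 × 0.16 = 10.24
  Capstone 96 × 0.1 = 9.6
  Discussion 96 × 0.08 = 7.68
  Term paper 77 × 0.16 = 12.32
  Midterm exam 82 × 0.13 = 10.66
  Final exam 89 × 0.19 = 16.91
Sum = 75.87
75.87 is ≥ 61.5 and < 76.5 → Credit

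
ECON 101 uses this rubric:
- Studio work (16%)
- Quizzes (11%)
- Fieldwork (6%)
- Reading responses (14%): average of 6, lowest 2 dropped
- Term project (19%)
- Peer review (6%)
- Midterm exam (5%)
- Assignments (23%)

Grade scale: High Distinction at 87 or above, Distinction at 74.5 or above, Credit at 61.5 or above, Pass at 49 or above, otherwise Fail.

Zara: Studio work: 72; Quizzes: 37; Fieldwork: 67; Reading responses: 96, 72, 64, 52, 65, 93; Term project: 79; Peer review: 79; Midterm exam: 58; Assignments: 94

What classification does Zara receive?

Reading responses: drop 52, 64 → average of remaining 4 = 326/4 = 81.5
Weighted total:
  Studio work 72 × 0.16 = 11.52
  Quizzes 37 × 0.11 = 4.07
  Fieldwork 67 × 0.06 = 4.02
  Reading responses 81.5 × 0.14 = 11.41
  Term project 79 × 0.19 = 15.01
  Peer review 79 × 0.06 = 4.74
  Midterm exam 58 × 0.05 = 2.9
  Assignments 94 × 0.23 = 21.62
Sum = 75.29
75.29 is ≥ 74.5 and < 87 → Distinction

Distinction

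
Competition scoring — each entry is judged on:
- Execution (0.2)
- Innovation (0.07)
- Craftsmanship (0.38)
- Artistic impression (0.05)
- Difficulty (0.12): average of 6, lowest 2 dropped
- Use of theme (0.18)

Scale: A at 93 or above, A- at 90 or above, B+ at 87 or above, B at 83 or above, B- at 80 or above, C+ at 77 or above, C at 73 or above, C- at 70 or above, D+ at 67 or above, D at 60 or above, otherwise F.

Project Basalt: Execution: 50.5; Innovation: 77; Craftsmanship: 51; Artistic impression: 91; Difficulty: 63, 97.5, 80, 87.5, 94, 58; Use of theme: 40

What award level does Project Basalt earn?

Difficulty: drop 58, 63 → average of remaining 4 = 359/4 = 89.75
Weighted total:
  Execution 50.5 × 0.2 = 10.1
  Innovation 77 × 0.07 = 5.39
  Craftsmanship 51 × 0.38 = 19.38
  Artistic impression 91 × 0.05 = 4.55
  Difficulty 89.75 × 0.12 = 10.77
  Use of theme 40 × 0.18 = 7.2
Sum = 57.39
57.39 < 60 → F

F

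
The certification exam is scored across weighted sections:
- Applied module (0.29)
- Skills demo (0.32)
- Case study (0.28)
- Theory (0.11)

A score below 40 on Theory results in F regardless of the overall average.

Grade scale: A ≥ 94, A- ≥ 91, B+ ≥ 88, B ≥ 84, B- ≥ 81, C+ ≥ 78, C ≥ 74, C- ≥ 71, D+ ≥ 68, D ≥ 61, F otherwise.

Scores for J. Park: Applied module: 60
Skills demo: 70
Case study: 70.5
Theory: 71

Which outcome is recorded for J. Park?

Theory score 71 ≥ 40: minimum met.
Weighted total:
  Applied module 60 × 0.29 = 17.4
  Skills demo 70 × 0.32 = 22.4
  Case study 70.5 × 0.28 = 19.74
  Theory 71 × 0.11 = 7.81
Sum = 67.35
67.35 is ≥ 61 and < 68 → D

D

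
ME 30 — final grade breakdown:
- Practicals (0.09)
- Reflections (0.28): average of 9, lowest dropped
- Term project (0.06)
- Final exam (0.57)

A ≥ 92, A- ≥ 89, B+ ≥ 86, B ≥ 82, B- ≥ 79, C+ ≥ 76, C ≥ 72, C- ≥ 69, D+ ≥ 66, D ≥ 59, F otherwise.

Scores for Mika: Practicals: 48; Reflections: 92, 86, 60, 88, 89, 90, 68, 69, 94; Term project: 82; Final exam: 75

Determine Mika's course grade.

C

Reflections: drop 60 → average of remaining 8 = 676/8 = 84.5
Weighted total:
  Practicals 48 × 0.09 = 4.32
  Reflections 84.5 × 0.28 = 23.66
  Term project 82 × 0.06 = 4.92
  Final exam 75 × 0.57 = 42.75
Sum = 75.65
75.65 is ≥ 72 and < 76 → C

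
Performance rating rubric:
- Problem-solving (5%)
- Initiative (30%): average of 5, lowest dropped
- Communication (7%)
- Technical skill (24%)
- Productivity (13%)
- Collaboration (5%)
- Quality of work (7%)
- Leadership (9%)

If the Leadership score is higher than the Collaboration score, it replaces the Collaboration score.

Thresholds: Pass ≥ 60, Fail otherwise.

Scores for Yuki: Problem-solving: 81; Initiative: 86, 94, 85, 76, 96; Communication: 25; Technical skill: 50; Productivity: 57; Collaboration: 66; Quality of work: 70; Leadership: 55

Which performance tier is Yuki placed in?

Initiative: drop 76 → average of remaining 4 = 361/4 = 90.25
Leadership (55) ≤ Collaboration (66), so Collaboration stays at 66.
Weighted total:
  Problem-solving 81 × 0.05 = 4.05
  Initiative 90.25 × 0.3 = 27.075
  Communication 25 × 0.07 = 1.75
  Technical skill 50 × 0.24 = 12
  Productivity 57 × 0.13 = 7.41
  Collaboration 66 × 0.05 = 3.3
  Quality of work 70 × 0.07 = 4.9
  Leadership 55 × 0.09 = 4.95
Sum = 65.435
65.435 ≥ 60 → Pass

Pass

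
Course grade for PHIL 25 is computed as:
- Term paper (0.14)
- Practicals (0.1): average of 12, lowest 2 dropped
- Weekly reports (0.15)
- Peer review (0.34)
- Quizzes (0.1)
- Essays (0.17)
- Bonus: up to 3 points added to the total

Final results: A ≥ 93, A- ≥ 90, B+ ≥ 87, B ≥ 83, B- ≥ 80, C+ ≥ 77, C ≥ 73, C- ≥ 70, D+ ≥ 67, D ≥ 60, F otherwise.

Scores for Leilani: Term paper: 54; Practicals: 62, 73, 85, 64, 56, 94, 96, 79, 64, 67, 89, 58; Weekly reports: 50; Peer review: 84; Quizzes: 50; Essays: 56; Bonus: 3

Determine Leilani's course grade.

Practicals: drop 56, 58 → average of remaining 10 = 773/10 = 77.3
Weighted total:
  Term paper 54 × 0.14 = 7.56
  Practicals 77.3 × 0.1 = 7.73
  Weekly reports 50 × 0.15 = 7.5
  Peer review 84 × 0.34 = 28.56
  Quizzes 50 × 0.1 = 5
  Essays 56 × 0.17 = 9.52
Sum = 65.87
Bonus: 65.87 + 3 = 68.87
68.87 is ≥ 67 and < 70 → D+

D+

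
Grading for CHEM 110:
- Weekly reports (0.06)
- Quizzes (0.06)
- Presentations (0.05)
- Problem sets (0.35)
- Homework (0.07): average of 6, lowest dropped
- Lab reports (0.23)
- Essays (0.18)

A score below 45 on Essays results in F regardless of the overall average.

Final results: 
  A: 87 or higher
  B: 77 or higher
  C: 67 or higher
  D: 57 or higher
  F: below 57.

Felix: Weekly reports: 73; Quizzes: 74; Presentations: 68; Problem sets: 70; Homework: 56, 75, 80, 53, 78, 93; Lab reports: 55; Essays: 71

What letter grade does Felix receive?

Homework: drop 53 → average of remaining 5 = 382/5 = 76.4
Essays score 71 ≥ 45: minimum met.
Weighted total:
  Weekly reports 73 × 0.06 = 4.38
  Quizzes 74 × 0.06 = 4.44
  Presentations 68 × 0.05 = 3.4
  Problem sets 70 × 0.35 = 24.5
  Homework 76.4 × 0.07 = 5.348
  Lab reports 55 × 0.23 = 12.65
  Essays 71 × 0.18 = 12.78
Sum = 67.498
67.498 is ≥ 67 and < 77 → C

C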